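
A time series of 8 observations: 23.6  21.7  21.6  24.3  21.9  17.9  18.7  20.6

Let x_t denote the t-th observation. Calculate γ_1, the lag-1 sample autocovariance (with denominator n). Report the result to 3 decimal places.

Mean x̄ = (23.6 + 21.7 + 21.6 + 24.3 + 21.9 + 17.9 + 18.7 + 20.6)/8 = 21.2875
Σ_{t=1}^{7}(x_t−x̄)(x_{t+1}−x̄) = 12.3386
γ_1 = 12.3386 / 8 = 1.542

1.542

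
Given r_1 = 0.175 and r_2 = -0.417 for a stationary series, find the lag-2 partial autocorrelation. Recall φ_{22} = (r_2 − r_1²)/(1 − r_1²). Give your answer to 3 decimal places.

-0.462

φ_{22} = (r_2 − r_1²) / (1 − r_1²)
r_1² = (0.175)² = 0.030625
Numerator = -0.417 − 0.0306 = -0.4476; denominator = 1 − 0.0306 = 0.9694
φ_{22} = -0.4476 / 0.9694 = -0.462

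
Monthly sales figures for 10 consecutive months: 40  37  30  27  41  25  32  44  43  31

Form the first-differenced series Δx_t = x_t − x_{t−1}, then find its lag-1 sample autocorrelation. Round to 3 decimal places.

-0.291

First differences Δx: -3, -7, -3, 14, -16, 7, 12, -1, -12
Mean of differences = -1.0000
Numerator Σ(Δx_t−Δx̄)(Δx_{t+1}−Δx̄) = -247.0000
Denominator Σ(Δx_t−Δx̄)² = 848.0000
r_1(Δx) = -247.0000 / 848.0000 = -0.291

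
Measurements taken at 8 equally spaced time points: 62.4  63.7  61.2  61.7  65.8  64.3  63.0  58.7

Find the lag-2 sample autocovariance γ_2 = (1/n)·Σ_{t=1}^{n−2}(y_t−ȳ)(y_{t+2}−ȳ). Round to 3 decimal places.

Mean ȳ = (62.4 + 63.7 + 61.2 + 61.7 + 65.8 + 64.3 + 63.0 + 58.7)/8 = 62.6000
Deviations: -0.2000, 1.1000, -1.4000, -0.9000, 3.2000, 1.7000, 0.4000, -3.9000
Σ_{t=1}^{6}(y_t−ȳ)(y_{t+2}−ȳ) = -12.0700
γ_2 = -12.0700 / 8 = -1.509

-1.509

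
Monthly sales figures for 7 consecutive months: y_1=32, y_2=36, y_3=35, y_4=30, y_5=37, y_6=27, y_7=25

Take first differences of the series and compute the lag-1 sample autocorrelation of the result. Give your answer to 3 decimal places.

-0.513

First differences Δy: 4, -1, -5, 7, -10, -2
Mean of differences = -1.1667
Numerator Σ(Δy_t−Δȳ)(Δy_{t+1}−Δȳ) = -95.8611
Denominator Σ(Δy_t−Δȳ)² = 186.8333
r_1(Δy) = -95.8611 / 186.8333 = -0.513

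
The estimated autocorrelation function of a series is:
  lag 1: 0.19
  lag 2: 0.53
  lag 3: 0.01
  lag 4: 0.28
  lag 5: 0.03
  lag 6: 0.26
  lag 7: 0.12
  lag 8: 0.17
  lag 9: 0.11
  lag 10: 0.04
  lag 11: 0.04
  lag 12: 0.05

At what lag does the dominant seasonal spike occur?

2

The largest autocorrelation is r_2 = 0.53, with weaker echoes at lags 4 (0.28) and 6 (0.26); the remaining lags stay at or below 0.19.
The dominant spike at lag 2 indicates a seasonal period of 2.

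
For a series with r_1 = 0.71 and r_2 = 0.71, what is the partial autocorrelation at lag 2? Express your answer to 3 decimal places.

φ_{22} = (r_2 − r_1²) / (1 − r_1²)
r_1² = (0.71)² = 0.5041
Numerator = 0.71 − 0.5041 = 0.2059; denominator = 1 − 0.5041 = 0.4959
φ_{22} = 0.2059 / 0.4959 = 0.415

0.415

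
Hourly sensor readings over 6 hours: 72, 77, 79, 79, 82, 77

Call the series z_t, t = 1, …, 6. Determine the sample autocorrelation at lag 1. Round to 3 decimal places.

0.137

Mean z̄ = (72 + 77 + 79 + 79 + 82 + 77)/6 = 77.6667
Numerator Σ_{t=1}^{5}(z_t−z̄)(z_{t+1}−z̄) = 7.5556
Denominator Σ(z_t−z̄)² = 55.3333
r_1 = 7.5556 / 55.3333 = 0.137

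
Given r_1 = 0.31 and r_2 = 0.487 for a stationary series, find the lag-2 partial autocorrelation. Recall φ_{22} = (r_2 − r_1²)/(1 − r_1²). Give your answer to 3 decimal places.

φ_{22} = (r_2 − r_1²) / (1 − r_1²)
r_1² = (0.31)² = 0.0961
Numerator = 0.487 − 0.0961 = 0.3909; denominator = 1 − 0.0961 = 0.9039
φ_{22} = 0.3909 / 0.9039 = 0.432

0.432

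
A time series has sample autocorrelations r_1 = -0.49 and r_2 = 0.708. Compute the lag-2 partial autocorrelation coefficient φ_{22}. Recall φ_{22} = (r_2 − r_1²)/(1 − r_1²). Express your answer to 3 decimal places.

0.616

φ_{22} = (r_2 − r_1²) / (1 − r_1²)
r_1² = (-0.49)² = 0.2401
Numerator = 0.708 − 0.2401 = 0.4679; denominator = 1 − 0.2401 = 0.7599
φ_{22} = 0.4679 / 0.7599 = 0.616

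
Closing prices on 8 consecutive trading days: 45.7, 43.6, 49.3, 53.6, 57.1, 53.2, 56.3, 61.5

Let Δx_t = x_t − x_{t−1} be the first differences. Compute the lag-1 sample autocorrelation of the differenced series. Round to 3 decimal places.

-0.188

First differences Δx: -2.1, 5.7, 4.3, 3.5, -3.9, 3.1, 5.2
Mean of differences = 2.2571
Numerator Σ(Δx_t−Δx̄)(Δx_{t+1}−Δx̄) = -15.7904
Denominator Σ(Δx_t−Δx̄)² = 83.8371
r_1(Δx) = -15.7904 / 83.8371 = -0.188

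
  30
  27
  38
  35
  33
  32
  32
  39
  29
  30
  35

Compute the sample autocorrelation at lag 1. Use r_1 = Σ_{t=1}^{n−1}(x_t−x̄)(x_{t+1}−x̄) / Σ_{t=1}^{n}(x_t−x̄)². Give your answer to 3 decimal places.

Mean x̄ = (30 + 27 + 38 + 35 + 33 + 32 + 32 + 39 + 29 + 30 + 35)/11 = 32.7273
Numerator Σ_{t=1}^{10}(x_t−x̄)(x_{t+1}−x̄) = -25.6198
Denominator Σ(x_t−x̄)² = 140.1818
r_1 = -25.6198 / 140.1818 = -0.183

-0.183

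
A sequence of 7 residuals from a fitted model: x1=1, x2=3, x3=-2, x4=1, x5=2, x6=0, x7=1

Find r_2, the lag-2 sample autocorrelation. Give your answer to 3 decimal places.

Mean x̄ = (1 + 3 − 2 + 1 + 2 + 0 + 1)/7 = 0.8571
Deviations from mean: 0.1429, 2.1429, -2.8571, 0.1429, 1.1429, -0.8571, 0.1429
Σ(x_t−x̄)(x_{t+2}−x̄) = (-0.4082) + (0.3061) + (-3.2653) + (-0.1224) + (0.1633) = -3.3265
Denominator Σ(x_t−x̄)² = 14.8571
r_2 = -3.3265 / 14.8571 = -0.224

-0.224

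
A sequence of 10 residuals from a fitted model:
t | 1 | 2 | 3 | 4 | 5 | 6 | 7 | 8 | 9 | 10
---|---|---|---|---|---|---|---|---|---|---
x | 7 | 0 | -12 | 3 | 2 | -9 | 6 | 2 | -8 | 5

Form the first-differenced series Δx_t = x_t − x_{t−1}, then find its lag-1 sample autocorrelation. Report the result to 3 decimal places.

-0.397

First differences Δx: -7, -12, 15, -1, -11, 15, -4, -10, 13
Mean of differences = -0.2222
Numerator Σ(Δx_t−Δx̄)(Δx_{t+1}−Δx̄) = -416.8272
Denominator Σ(Δx_t−Δx̄)² = 1049.5556
r_1(Δx) = -416.8272 / 1049.5556 = -0.397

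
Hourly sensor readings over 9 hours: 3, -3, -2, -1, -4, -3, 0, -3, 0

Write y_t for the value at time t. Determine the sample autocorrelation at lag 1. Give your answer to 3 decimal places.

Mean ȳ = (3 − 3 − 2 − 1 − 4 − 3 + 0 − 3 + 0)/9 = -1.4444
Numerator Σ_{t=1}^{8}(y_t−ȳ)(y_{t+1}−ȳ) = -10.1975
Denominator Σ(y_t−ȳ)² = 38.2222
r_1 = -10.1975 / 38.2222 = -0.267

-0.267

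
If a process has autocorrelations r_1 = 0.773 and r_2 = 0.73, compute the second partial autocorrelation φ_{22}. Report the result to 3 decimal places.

φ_{22} = (r_2 − r_1²) / (1 − r_1²)
r_1² = (0.773)² = 0.597529
Numerator = 0.73 − 0.5975 = 0.1325; denominator = 1 − 0.5975 = 0.4025
φ_{22} = 0.1325 / 0.4025 = 0.329

0.329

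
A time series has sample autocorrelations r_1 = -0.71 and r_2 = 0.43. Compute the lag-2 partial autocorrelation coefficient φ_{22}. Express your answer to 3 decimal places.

-0.149

φ_{22} = (r_2 − r_1²) / (1 − r_1²)
r_1² = (-0.71)² = 0.5041
Numerator = 0.43 − 0.5041 = -0.0741; denominator = 1 − 0.5041 = 0.4959
φ_{22} = -0.0741 / 0.4959 = -0.149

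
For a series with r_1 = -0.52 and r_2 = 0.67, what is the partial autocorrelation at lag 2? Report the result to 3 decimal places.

0.548

φ_{22} = (r_2 − r_1²) / (1 − r_1²)
r_1² = (-0.52)² = 0.2704
Numerator = 0.67 − 0.2704 = 0.3996; denominator = 1 − 0.2704 = 0.7296
φ_{22} = 0.3996 / 0.7296 = 0.548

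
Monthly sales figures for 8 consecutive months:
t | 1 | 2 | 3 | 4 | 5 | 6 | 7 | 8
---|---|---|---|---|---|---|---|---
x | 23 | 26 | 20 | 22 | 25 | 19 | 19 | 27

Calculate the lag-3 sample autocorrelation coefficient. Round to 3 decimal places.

Mean x̄ = (23 + 26 + 20 + 22 + 25 + 19 + 19 + 27)/8 = 22.6250
Deviations from mean: 0.3750, 3.3750, -2.6250, -0.6250, 2.3750, -3.6250, -3.6250, 4.3750
Σ(x_t−x̄)(x_{t+3}−x̄) = (-0.2344) + (8.0156) + (9.5156) + (2.2656) + (10.3906) = 29.9531
Denominator Σ(x_t−x̄)² = 69.8750
r_3 = 29.9531 / 69.8750 = 0.429

0.429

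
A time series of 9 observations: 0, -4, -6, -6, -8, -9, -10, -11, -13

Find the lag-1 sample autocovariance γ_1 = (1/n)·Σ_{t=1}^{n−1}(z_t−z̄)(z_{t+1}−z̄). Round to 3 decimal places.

7.287

Mean z̄ = (0 − 4 − 6 − 6 − 8 − 9 − 10 − 11 − 13)/9 = -7.4444
Σ_{t=1}^{8}(z_t−z̄)(z_{t+1}−z̄) = 65.5802
γ_1 = 65.5802 / 9 = 7.287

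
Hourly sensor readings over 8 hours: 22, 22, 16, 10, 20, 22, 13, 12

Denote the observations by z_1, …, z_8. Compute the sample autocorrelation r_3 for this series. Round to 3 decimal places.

Mean z̄ = (22 + 22 + 16 + 10 + 20 + 22 + 13 + 12)/8 = 17.1250
Deviations from mean: 4.8750, 4.8750, -1.1250, -7.1250, 2.8750, 4.8750, -4.1250, -5.1250
Numerator Σ_{t=1}^{5}(z_t−z̄)(z_{t+3}−z̄) = -11.5469
Denominator Σ(z_t−z̄)² = 174.8750
r_3 = -11.5469 / 174.8750 = -0.066

-0.066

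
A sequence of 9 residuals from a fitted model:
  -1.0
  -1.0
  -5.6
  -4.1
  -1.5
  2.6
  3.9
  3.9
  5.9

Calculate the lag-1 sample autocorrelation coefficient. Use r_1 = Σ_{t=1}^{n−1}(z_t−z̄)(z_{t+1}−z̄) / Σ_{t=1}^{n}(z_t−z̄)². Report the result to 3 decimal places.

0.654

Mean z̄ = (-1.0 − 1.0 − 5.6 − 4.1 − 1.5 + 2.6 + 3.9 + 3.9 + 5.9)/9 = 0.3444
Numerator Σ_{t=1}^{8}(z_t−z̄)(z_{t+1}−z̄) = 80.6714
Denominator Σ(z_t−z̄)² = 123.3422
r_1 = 80.6714 / 123.3422 = 0.654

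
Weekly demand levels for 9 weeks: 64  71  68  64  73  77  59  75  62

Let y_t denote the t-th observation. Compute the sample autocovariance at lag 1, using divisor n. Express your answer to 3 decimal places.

Mean ȳ = (64 + 71 + 68 + 64 + 73 + 77 + 59 + 75 + 62)/9 = 68.1111
Σ_{t=1}^{8}(y_t−ȳ)(y_{t+1}−ȳ) = -174.2346
γ_1 = -174.2346 / 9 = -19.359

-19.359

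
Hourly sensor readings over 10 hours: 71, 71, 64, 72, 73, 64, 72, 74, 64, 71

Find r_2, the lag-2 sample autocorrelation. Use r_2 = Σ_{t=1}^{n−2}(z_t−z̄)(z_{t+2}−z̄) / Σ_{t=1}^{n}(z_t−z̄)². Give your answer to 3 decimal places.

Mean z̄ = (71 + 71 + 64 + 72 + 73 + 64 + 72 + 74 + 64 + 71)/10 = 69.6000
Numerator Σ_{t=1}^{8}(z_t−z̄)(z_{t+2}−z̄) = -60.7200
Denominator Σ(z_t−z̄)² = 142.4000
r_2 = -60.7200 / 142.4000 = -0.426

-0.426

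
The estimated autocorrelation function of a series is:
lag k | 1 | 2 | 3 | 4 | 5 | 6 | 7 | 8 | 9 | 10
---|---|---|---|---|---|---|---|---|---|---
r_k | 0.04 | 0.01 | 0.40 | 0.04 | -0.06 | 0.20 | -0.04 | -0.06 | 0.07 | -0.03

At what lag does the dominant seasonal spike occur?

3

The largest autocorrelation is r_3 = 0.40, with a weaker echo at lag 6 (0.20); the remaining lags stay at or below 0.07.
The dominant spike at lag 3 indicates a seasonal period of 3.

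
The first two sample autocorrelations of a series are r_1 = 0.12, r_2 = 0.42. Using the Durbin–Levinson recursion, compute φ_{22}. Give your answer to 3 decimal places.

0.412

φ_{22} = (r_2 − r_1²) / (1 − r_1²)
r_1² = (0.12)² = 0.0144
Numerator = 0.42 − 0.0144 = 0.4056; denominator = 1 − 0.0144 = 0.9856
φ_{22} = 0.4056 / 0.9856 = 0.412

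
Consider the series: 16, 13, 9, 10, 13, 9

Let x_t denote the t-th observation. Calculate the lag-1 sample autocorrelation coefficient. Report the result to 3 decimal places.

Mean x̄ = (16 + 13 + 9 + 10 + 13 + 9)/6 = 11.6667
Deviations from mean: 4.3333, 1.3333, -2.6667, -1.6667, 1.3333, -2.6667
Numerator Σ_{t=1}^{5}(x_t−x̄)(x_{t+1}−x̄) = 0.8889
Denominator Σ(x_t−x̄)² = 39.3333
r_1 = 0.8889 / 39.3333 = 0.023

0.023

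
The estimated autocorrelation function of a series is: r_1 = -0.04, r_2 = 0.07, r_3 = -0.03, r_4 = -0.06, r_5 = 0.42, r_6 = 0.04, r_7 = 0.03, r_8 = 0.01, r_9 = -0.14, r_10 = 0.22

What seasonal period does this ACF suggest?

The largest autocorrelation is r_5 = 0.42, with a weaker echo at lag 10 (0.22); the remaining lags stay at or below 0.07.
The dominant spike at lag 5 indicates a seasonal period of 5.

5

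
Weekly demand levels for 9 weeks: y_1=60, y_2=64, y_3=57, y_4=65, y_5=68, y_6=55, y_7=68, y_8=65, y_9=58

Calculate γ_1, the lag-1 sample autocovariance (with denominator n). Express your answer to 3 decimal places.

Mean ȳ = (60 + 64 + 57 + 65 + 68 + 55 + 68 + 65 + 58)/9 = 62.2222
Σ_{t=1}^{8}(y_t−ȳ)(y_{t+1}−ȳ) = -90.8272
γ_1 = -90.8272 / 9 = -10.092

-10.092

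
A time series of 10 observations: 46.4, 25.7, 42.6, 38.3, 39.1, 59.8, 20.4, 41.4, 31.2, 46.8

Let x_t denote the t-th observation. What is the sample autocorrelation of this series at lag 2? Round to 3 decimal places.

0.202

Mean x̄ = (46.4 + 25.7 + 42.6 + 38.3 + 39.1 + 59.8 + 20.4 + 41.4 + 31.2 + 46.8)/10 = 39.1700
Numerator Σ_{t=1}^{8}(x_t−x̄)(x_{t+2}−x̄) = 232.2602
Denominator Σ(x_t−x̄)² = 1150.8610
r_2 = 232.2602 / 1150.8610 = 0.202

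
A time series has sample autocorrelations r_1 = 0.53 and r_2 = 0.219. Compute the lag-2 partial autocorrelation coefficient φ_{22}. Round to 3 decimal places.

-0.086

φ_{22} = (r_2 − r_1²) / (1 − r_1²)
r_1² = (0.53)² = 0.2809
Numerator = 0.219 − 0.2809 = -0.0619; denominator = 1 − 0.2809 = 0.7191
φ_{22} = -0.0619 / 0.7191 = -0.086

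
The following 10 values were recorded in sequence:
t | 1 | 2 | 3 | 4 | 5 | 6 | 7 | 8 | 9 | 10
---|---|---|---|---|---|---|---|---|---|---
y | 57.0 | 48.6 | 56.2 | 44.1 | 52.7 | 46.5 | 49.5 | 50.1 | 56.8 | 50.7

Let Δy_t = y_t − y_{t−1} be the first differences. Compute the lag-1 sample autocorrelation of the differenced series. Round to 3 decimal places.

First differences Δy: -8.4, 7.6, -12.1, 8.6, -6.2, 3.0, 0.6, 6.7, -6.1
Mean of differences = -0.7000
Numerator Σ(Δy_t−Δȳ)(Δy_{t+1}−Δȳ) = -361.5800
Denominator Σ(Δy_t−Δȳ)² = 474.1800
r_1(Δy) = -361.5800 / 474.1800 = -0.763

-0.763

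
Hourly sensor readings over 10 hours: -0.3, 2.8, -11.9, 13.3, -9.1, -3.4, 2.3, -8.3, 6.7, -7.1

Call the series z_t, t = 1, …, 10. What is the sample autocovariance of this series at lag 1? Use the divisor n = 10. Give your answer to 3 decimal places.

Mean z̄ = (-0.3 + 2.8 − 11.9 + 13.3 − 9.1 − 3.4 + 2.3 − 8.3 + 6.7 − 7.1)/10 = -1.5000
Σ_{t=1}^{9}(z_t−z̄)(z_{t+1}−z̄) = -426.2600
γ_1 = -426.2600 / 10 = -42.626

-42.626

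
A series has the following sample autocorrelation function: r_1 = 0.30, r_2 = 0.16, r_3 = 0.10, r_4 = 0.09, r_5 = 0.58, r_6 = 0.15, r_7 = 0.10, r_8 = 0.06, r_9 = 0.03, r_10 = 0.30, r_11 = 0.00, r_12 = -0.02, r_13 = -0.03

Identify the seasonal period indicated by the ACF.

The largest autocorrelation is r_5 = 0.58; the remaining lags stay at or below 0.30. The elevated value at lag 1 (0.30), dropping to 0.16 at lag 2, reflects decaying short-term dependence rather than seasonality.
The dominant spike at lag 5 indicates a seasonal period of 5.

5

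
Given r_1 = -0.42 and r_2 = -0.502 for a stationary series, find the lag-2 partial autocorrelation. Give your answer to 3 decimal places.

-0.824

φ_{22} = (r_2 − r_1²) / (1 − r_1²)
r_1² = (-0.42)² = 0.1764
Numerator = -0.502 − 0.1764 = -0.6784; denominator = 1 − 0.1764 = 0.8236
φ_{22} = -0.6784 / 0.8236 = -0.824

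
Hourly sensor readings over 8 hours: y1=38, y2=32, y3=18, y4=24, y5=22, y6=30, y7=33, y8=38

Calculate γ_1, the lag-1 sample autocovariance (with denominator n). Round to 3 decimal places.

15.311

Mean ȳ = (38 + 32 + 18 + 24 + 22 + 30 + 33 + 38)/8 = 29.3750
Deviations: 8.6250, 2.6250, -11.3750, -5.3750, -7.3750, 0.6250, 3.6250, 8.6250
Σ_{t=1}^{7}(y_t−ȳ)(y_{t+1}−ȳ) = 122.4844
γ_1 = 122.4844 / 8 = 15.311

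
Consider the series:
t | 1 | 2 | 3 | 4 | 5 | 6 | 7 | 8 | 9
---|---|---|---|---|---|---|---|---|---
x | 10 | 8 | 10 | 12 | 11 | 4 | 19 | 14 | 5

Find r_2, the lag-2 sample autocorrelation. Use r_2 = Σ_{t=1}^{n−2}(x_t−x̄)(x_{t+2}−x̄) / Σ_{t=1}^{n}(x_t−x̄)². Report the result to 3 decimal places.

-0.471

Mean x̄ = (10 + 8 + 10 + 12 + 11 + 4 + 19 + 14 + 5)/9 = 10.3333
Σ(x_t−x̄)(x_{t+2}−x̄) = (0.1111) + (-3.8889) + (-0.2222) + (-10.5556) + (5.7778) + (-23.2222) + (-46.2222) = -78.2222
Denominator Σ(x_t−x̄)² = 166.0000
r_2 = -78.2222 / 166.0000 = -0.471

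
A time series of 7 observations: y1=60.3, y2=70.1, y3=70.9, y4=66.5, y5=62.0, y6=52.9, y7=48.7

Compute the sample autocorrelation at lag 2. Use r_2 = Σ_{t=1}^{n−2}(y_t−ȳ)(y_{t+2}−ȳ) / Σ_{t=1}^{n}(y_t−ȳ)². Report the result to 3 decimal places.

Mean ȳ = (60.3 + 70.1 + 70.9 + 66.5 + 62.0 + 52.9 + 48.7)/7 = 61.6286
Deviations from mean: -1.3286, 8.4714, 9.2714, 4.8714, 0.3714, -8.7286, -12.9286
Numerator Σ_{t=1}^{5}(y_t−ȳ)(y_{t+2}−ȳ) = -14.9288
Denominator Σ(y_t−ȳ)² = 426.6943
r_2 = -14.9288 / 426.6943 = -0.035

-0.035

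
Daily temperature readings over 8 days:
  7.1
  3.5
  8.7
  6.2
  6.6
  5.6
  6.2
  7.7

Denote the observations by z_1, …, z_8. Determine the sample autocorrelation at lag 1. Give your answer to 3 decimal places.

Mean z̄ = (7.1 + 3.5 + 8.7 + 6.2 + 6.6 + 5.6 + 6.2 + 7.7)/8 = 6.4500
Deviations from mean: 0.6500, -2.9500, 2.2500, -0.2500, 0.1500, -0.8500, -0.2500, 1.2500
Σ(z_t−z̄)(z_{t+1}−z̄) = (-1.9175) + (-6.6375) + (-0.5625) + (-0.0375) + (-0.1275) + (0.2125) + (-0.3125) = -9.3825
Denominator Σ(z_t−z̄)² = 16.6200
r_1 = -9.3825 / 16.6200 = -0.565

-0.565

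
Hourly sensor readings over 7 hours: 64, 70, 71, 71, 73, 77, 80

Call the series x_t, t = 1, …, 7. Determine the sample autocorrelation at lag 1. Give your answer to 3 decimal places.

Mean x̄ = (64 + 70 + 71 + 71 + 73 + 77 + 80)/7 = 72.2857
Deviations from mean: -8.2857, -2.2857, -1.2857, -1.2857, 0.7143, 4.7143, 7.7143
Σ(x_t−x̄)(x_{t+1}−x̄) = (18.9388) + (2.9388) + (1.6531) + (-0.9184) + (3.3673) + (36.3673) = 62.3469
Denominator Σ(x_t−x̄)² = 159.4286
r_1 = 62.3469 / 159.4286 = 0.391

0.391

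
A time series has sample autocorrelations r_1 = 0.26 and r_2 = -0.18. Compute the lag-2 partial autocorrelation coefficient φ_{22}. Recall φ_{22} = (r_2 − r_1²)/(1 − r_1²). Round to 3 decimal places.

-0.266

φ_{22} = (r_2 − r_1²) / (1 − r_1²)
r_1² = (0.26)² = 0.0676
Numerator = -0.18 − 0.0676 = -0.2476; denominator = 1 − 0.0676 = 0.9324
φ_{22} = -0.2476 / 0.9324 = -0.266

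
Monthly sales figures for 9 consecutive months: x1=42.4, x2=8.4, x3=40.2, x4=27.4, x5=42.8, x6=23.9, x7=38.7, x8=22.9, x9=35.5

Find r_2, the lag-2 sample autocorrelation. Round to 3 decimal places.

Mean x̄ = (42.4 + 8.4 + 40.2 + 27.4 + 42.8 + 23.9 + 38.7 + 22.9 + 35.5)/9 = 31.3556
Σ(x_t−x̄)(x_{t+2}−x̄) = (97.6820) + (90.8020) + (101.2198) + (29.4909) + (84.0531) + (63.0409) + (30.4386) = 496.7272
Denominator Σ(x_t−x̄)² = 1071.9822
r_2 = 496.7272 / 1071.9822 = 0.463

0.463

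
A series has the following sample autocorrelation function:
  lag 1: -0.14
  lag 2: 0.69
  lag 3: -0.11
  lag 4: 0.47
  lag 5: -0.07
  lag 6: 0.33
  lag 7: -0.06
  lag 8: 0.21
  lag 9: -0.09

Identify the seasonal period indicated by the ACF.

The largest autocorrelation is r_2 = 0.69, with weaker echoes at lags 4 (0.47), 6 (0.33) and 8 (0.21); the remaining lags stay at or below -0.06.
The dominant spike at lag 2 indicates a seasonal period of 2.

2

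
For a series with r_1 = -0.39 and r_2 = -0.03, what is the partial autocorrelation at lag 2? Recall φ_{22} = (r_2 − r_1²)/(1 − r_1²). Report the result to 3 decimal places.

-0.215

φ_{22} = (r_2 − r_1²) / (1 − r_1²)
r_1² = (-0.39)² = 0.1521
Numerator = -0.03 − 0.1521 = -0.1821; denominator = 1 − 0.1521 = 0.8479
φ_{22} = -0.1821 / 0.8479 = -0.215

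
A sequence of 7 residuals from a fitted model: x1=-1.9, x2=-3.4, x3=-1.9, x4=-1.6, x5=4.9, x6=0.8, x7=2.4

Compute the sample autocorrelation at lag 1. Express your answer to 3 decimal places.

Mean x̄ = (-1.9 − 3.4 − 1.9 − 1.6 + 4.9 + 0.8 + 2.4)/7 = -0.1000
Σ(x_t−x̄)(x_{t+1}−x̄) = (5.9400) + (5.9400) + (2.7000) + (-7.5000) + (4.5000) + (2.2500) = 13.8300
Denominator Σ(x_t−x̄)² = 51.6800
r_1 = 13.8300 / 51.6800 = 0.268

0.268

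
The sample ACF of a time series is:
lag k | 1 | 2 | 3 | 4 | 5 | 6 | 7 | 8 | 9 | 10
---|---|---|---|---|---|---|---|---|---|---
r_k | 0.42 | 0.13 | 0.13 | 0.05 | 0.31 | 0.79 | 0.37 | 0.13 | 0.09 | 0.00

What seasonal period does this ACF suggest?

6

The largest autocorrelation is r_6 = 0.79; the remaining lags stay at or below 0.42. The elevated value at lag 1 (0.42), dropping to 0.13 at lag 2, reflects decaying short-term dependence rather than seasonality.
The dominant spike at lag 6 indicates a seasonal period of 6.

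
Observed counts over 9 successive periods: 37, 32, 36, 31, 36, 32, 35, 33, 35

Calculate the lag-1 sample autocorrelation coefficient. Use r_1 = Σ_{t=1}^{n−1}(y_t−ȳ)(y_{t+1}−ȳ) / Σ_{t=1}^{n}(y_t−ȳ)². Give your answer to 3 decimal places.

-0.805

Mean ȳ = (37 + 32 + 36 + 31 + 36 + 32 + 35 + 33 + 35)/9 = 34.1111
Numerator Σ_{t=1}^{8}(y_t−ȳ)(y_{t+1}−ȳ) = -29.6790
Denominator Σ(y_t−ȳ)² = 36.8889
r_1 = -29.6790 / 36.8889 = -0.805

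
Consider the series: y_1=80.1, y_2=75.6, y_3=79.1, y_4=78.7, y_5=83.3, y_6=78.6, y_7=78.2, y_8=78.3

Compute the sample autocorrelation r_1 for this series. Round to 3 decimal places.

Mean ȳ = (80.1 + 75.6 + 79.1 + 78.7 + 83.3 + 78.6 + 78.2 + 78.3)/8 = 78.9875
Deviations from mean: 1.1125, -3.3875, 0.1125, -0.2875, 4.3125, -0.3875, -0.7875, -0.6875
Σ(y_t−ȳ)(y_{t+1}−ȳ) = (-3.7686) + (-0.3811) + (-0.0323) + (-1.2398) + (-1.6711) + (0.3052) + (0.5414) = -6.2464
Denominator Σ(y_t−ȳ)² = 32.6488
r_1 = -6.2464 / 32.6488 = -0.191

-0.191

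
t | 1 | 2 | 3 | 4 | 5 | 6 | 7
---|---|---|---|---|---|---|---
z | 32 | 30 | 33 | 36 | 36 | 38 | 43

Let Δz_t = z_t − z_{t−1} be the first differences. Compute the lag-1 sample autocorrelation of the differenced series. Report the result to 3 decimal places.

-0.163

First differences Δz: -2, 3, 3, 0, 2, 5
Mean of differences = 1.8333
Numerator Σ(Δz_t−Δz̄)(Δz_{t+1}−Δz̄) = -5.0278
Denominator Σ(Δz_t−Δz̄)² = 30.8333
r_1(Δz) = -5.0278 / 30.8333 = -0.163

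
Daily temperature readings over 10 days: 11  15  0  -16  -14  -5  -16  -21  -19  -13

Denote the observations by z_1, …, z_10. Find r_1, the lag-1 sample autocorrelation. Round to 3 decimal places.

Mean z̄ = (11 + 15 + 0 − 16 − 14 − 5 − 16 − 21 − 19 − 13)/10 = -7.8000
Numerator Σ_{t=1}^{9}(z_t−z̄)(z_{t+1}−z̄) = 867.3600
Denominator Σ(z_t−z̄)² = 1441.6000
r_1 = 867.3600 / 1441.6000 = 0.602

0.602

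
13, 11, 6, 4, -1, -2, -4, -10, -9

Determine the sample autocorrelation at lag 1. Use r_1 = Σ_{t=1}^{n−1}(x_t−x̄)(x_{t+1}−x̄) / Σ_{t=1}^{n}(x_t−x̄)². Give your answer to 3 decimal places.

Mean x̄ = (13 + 11 + 6 + 4 − 1 − 2 − 4 − 10 − 9)/9 = 0.8889
Numerator Σ_{t=1}^{8}(x_t−x̄)(x_{t+1}−x̄) = 364.6543
Denominator Σ(x_t−x̄)² = 536.8889
r_1 = 364.6543 / 536.8889 = 0.679

0.679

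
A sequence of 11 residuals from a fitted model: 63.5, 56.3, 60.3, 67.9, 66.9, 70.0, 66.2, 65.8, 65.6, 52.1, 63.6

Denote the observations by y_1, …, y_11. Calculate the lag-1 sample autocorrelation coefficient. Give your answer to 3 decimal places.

Mean ȳ = (63.5 + 56.3 + 60.3 + 67.9 + 66.9 + 70.0 + 66.2 + 65.8 + 65.6 + 52.1 + 63.6)/11 = 63.4727
Numerator Σ_{t=1}^{10}(y_t−ȳ)(y_{t+1}−ȳ) = 49.5183
Denominator Σ(y_t−ȳ)² = 282.2018
r_1 = 49.5183 / 282.2018 = 0.175

0.175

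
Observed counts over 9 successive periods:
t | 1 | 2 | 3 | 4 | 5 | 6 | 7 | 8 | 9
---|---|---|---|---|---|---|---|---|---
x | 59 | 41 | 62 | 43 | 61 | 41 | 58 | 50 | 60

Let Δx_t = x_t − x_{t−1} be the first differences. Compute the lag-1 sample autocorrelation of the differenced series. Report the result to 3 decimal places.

-0.884

First differences Δx: -18, 21, -19, 18, -20, 17, -8, 10
Mean of differences = 0.1250
Numerator Σ(Δx_t−Δx̄)(Δx_{t+1}−Δx̄) = -2036.1406
Denominator Σ(Δx_t−Δx̄)² = 2302.8750
r_1(Δx) = -2036.1406 / 2302.8750 = -0.884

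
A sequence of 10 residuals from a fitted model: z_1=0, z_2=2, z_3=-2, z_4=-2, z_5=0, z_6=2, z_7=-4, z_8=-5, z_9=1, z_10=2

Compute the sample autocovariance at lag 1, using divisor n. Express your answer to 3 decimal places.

Mean z̄ = (0 + 2 − 2 − 2 + 0 + 2 − 4 − 5 + 1 + 2)/10 = -0.6000
Σ_{t=1}^{9}(z_t−z̄)(z_{t+1}−z̄) = 3.8400
γ_1 = 3.8400 / 10 = 0.384

0.384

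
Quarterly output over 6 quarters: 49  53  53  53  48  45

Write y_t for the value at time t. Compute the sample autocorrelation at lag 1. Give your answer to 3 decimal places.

0.313

Mean ȳ = (49 + 53 + 53 + 53 + 48 + 45)/6 = 50.1667
Deviations from mean: -1.1667, 2.8333, 2.8333, 2.8333, -2.1667, -5.1667
Σ(y_t−ȳ)(y_{t+1}−ȳ) = (-3.3056) + (8.0278) + (8.0278) + (-6.1389) + (11.1944) = 17.8056
Denominator Σ(y_t−ȳ)² = 56.8333
r_1 = 17.8056 / 56.8333 = 0.313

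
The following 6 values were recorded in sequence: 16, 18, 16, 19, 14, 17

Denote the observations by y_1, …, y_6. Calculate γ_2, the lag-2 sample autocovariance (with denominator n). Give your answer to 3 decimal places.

1.019

Mean ȳ = (16 + 18 + 16 + 19 + 14 + 17)/6 = 16.6667
Deviations: -0.6667, 1.3333, -0.6667, 2.3333, -2.6667, 0.3333
Σ_{t=1}^{4}(y_t−ȳ)(y_{t+2}−ȳ) = 6.1111
γ_2 = 6.1111 / 6 = 1.019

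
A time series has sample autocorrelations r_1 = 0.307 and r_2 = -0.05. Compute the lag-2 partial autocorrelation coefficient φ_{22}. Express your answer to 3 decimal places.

-0.159

φ_{22} = (r_2 − r_1²) / (1 − r_1²)
r_1² = (0.307)² = 0.094249
Numerator = -0.05 − 0.0942 = -0.1442; denominator = 1 − 0.0942 = 0.9058
φ_{22} = -0.1442 / 0.9058 = -0.159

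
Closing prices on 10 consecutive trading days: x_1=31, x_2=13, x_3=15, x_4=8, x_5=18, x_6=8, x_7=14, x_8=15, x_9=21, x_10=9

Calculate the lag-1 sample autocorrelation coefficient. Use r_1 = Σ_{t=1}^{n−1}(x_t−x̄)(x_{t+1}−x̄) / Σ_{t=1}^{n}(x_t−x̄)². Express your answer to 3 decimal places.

-0.231

Mean x̄ = (31 + 13 + 15 + 8 + 18 + 8 + 14 + 15 + 21 + 9)/10 = 15.2000
Numerator Σ_{t=1}^{9}(x_t−x̄)(x_{t+1}−x̄) = -101.4400
Denominator Σ(x_t−x̄)² = 439.6000
r_1 = -101.4400 / 439.6000 = -0.231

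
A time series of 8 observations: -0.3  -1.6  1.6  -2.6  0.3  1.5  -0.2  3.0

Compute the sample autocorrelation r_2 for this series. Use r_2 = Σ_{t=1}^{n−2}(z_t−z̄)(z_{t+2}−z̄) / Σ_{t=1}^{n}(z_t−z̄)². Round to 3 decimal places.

Mean z̄ = (-0.3 − 1.6 + 1.6 − 2.6 + 0.3 + 1.5 − 0.2 + 3.0)/8 = 0.2125
Numerator Σ_{t=1}^{6}(z_t−z̄)(z_{t+2}−z̄) = 4.4397
Denominator Σ(z_t−z̄)² = 22.9888
r_2 = 4.4397 / 22.9888 = 0.193

0.193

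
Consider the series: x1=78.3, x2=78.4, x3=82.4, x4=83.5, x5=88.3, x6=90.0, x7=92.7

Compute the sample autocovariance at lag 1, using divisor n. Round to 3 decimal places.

Mean x̄ = (78.3 + 78.4 + 82.4 + 83.5 + 88.3 + 90.0 + 92.7)/7 = 84.8000
Σ_{t=1}^{6}(x_t−x̄)(x_{t+1}−x̄) = 114.8100
γ_1 = 114.8100 / 7 = 16.401

16.401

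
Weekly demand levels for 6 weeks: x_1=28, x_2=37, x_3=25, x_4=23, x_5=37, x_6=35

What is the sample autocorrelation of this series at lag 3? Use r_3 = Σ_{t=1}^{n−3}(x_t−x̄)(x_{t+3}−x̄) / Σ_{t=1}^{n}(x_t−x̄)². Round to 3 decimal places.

0.182

Mean x̄ = (28 + 37 + 25 + 23 + 37 + 35)/6 = 30.8333
Deviations from mean: -2.8333, 6.1667, -5.8333, -7.8333, 6.1667, 4.1667
Σ(x_t−x̄)(x_{t+3}−x̄) = (22.1944) + (38.0278) + (-24.3056) = 35.9167
Denominator Σ(x_t−x̄)² = 196.8333
r_3 = 35.9167 / 196.8333 = 0.182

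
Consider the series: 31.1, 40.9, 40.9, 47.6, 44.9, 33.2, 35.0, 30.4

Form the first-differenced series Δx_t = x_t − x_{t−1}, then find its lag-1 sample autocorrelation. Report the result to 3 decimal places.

First differences Δx: 9.8, 0.0, 6.7, -2.7, -11.7, 1.8, -4.6
Mean of differences = -0.1000
Numerator Σ(Δx_t−Δx̄)(Δx_{t+1}−Δx̄) = -16.4400
Denominator Σ(Δx_t−Δx̄)² = 309.4400
r_1(Δx) = -16.4400 / 309.4400 = -0.053

-0.053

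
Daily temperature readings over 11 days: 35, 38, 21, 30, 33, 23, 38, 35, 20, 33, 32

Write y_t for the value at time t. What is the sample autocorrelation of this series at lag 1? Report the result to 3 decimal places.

Mean ȳ = (35 + 38 + 21 + 30 + 33 + 23 + 38 + 35 + 20 + 33 + 32)/11 = 30.7273
Numerator Σ_{t=1}^{10}(y_t−ȳ)(y_{t+1}−ȳ) = -144.2562
Denominator Σ(y_t−ȳ)² = 424.1818
r_1 = -144.2562 / 424.1818 = -0.340

-0.340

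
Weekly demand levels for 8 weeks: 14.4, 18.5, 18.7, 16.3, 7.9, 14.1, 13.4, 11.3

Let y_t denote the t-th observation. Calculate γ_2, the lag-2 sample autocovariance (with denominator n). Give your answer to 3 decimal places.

Mean ȳ = (14.4 + 18.5 + 18.7 + 16.3 + 7.9 + 14.1 + 13.4 + 11.3)/8 = 14.3250
Σ_{t=1}^{6}(y_t−ȳ)(y_{t+2}−ȳ) = -13.3563
γ_2 = -13.3563 / 8 = -1.670

-1.670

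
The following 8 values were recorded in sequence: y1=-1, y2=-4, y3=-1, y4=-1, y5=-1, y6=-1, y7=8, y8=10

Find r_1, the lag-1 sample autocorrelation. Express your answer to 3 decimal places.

Mean ȳ = (-1 − 4 − 1 − 1 − 1 − 1 + 8 + 10)/8 = 1.1250
Deviations from mean: -2.1250, -5.1250, -2.1250, -2.1250, -2.1250, -2.1250, 6.8750, 8.8750
Σ(y_t−ȳ)(y_{t+1}−ȳ) = (10.8906) + (10.8906) + (4.5156) + (4.5156) + (4.5156) + (-14.6094) + (61.0156) = 81.7344
Denominator Σ(y_t−ȳ)² = 174.8750
r_1 = 81.7344 / 174.8750 = 0.467

0.467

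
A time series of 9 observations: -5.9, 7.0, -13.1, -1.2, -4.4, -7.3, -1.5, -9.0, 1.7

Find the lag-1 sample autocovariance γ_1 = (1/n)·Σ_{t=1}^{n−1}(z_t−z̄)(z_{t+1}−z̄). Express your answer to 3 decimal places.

Mean z̄ = (-5.9 + 7.0 − 13.1 − 1.2 − 4.4 − 7.3 − 1.5 − 9.0 + 1.7)/9 = -3.7444
Σ_{t=1}^{8}(z_t−z̄)(z_{t+1}−z̄) = -195.2120
γ_1 = -195.2120 / 9 = -21.690

-21.690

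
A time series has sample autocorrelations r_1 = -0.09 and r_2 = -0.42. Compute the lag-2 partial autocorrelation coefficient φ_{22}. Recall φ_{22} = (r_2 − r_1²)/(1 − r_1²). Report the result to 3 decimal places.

φ_{22} = (r_2 − r_1²) / (1 − r_1²)
r_1² = (-0.09)² = 0.0081
Numerator = -0.42 − 0.0081 = -0.4281; denominator = 1 − 0.0081 = 0.9919
φ_{22} = -0.4281 / 0.9919 = -0.432

-0.432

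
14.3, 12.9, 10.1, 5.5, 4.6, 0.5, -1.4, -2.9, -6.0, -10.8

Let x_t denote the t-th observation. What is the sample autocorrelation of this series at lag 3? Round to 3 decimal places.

Mean x̄ = (14.3 + 12.9 + 10.1 + 5.5 + 4.6 + 0.5 − 1.4 − 2.9 − 6.0 − 10.8)/10 = 2.6800
Numerator Σ_{t=1}^{7}(x_t−x̄)(x_{t+3}−x̄) = 87.9168
Denominator Σ(x_t−x̄)² = 615.7560
r_3 = 87.9168 / 615.7560 = 0.143

0.143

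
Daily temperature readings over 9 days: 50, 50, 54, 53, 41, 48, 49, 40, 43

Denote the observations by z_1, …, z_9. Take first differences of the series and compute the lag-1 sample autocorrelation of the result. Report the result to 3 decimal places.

First differences Δz: 0, 4, -1, -12, 7, 1, -9, 3
Mean of differences = -0.8750
Numerator Σ(Δz_t−Δz̄)(Δz_{t+1}−Δz̄) = -114.5156
Denominator Σ(Δz_t−Δz̄)² = 294.8750
r_1(Δz) = -114.5156 / 294.8750 = -0.388

-0.388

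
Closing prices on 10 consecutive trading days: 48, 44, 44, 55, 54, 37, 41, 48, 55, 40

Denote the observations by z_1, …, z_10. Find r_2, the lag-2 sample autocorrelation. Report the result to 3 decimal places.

-0.622

Mean z̄ = (48 + 44 + 44 + 55 + 54 + 37 + 41 + 48 + 55 + 40)/10 = 46.6000
Numerator Σ_{t=1}^{8}(z_t−z̄)(z_{t+2}−z̄) = -236.5200
Denominator Σ(z_t−z̄)² = 380.4000
r_2 = -236.5200 / 380.4000 = -0.622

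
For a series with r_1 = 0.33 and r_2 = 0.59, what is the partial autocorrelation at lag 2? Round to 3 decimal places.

0.540

φ_{22} = (r_2 − r_1²) / (1 − r_1²)
r_1² = (0.33)² = 0.1089
Numerator = 0.59 − 0.1089 = 0.4811; denominator = 1 − 0.1089 = 0.8911
φ_{22} = 0.4811 / 0.8911 = 0.540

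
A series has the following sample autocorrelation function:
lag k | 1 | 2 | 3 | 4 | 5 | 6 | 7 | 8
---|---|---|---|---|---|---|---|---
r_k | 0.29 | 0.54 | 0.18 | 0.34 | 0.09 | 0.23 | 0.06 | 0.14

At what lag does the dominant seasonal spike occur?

2

The largest autocorrelation is r_2 = 0.54, with a weaker echo at lag 4 (0.34); the remaining lags stay at or below 0.29.
The dominant spike at lag 2 indicates a seasonal period of 2.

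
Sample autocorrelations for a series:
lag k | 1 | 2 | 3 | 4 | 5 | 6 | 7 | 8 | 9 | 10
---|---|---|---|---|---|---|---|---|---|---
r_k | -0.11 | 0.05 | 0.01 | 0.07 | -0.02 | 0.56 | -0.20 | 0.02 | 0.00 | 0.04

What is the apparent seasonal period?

The largest autocorrelation is r_6 = 0.56; the remaining lags stay at or below 0.07.
The dominant spike at lag 6 indicates a seasonal period of 6.

6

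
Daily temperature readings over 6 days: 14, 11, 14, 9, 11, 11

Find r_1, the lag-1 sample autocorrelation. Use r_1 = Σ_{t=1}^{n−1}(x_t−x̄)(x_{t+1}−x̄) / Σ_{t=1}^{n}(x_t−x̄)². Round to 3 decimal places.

Mean x̄ = (14 + 11 + 14 + 9 + 11 + 11)/6 = 11.6667
Deviations from mean: 2.3333, -0.6667, 2.3333, -2.6667, -0.6667, -0.6667
Σ(x_t−x̄)(x_{t+1}−x̄) = (-1.5556) + (-1.5556) + (-6.2222) + (1.7778) + (0.4444) = -7.1111
Denominator Σ(x_t−x̄)² = 19.3333
r_1 = -7.1111 / 19.3333 = -0.368

-0.368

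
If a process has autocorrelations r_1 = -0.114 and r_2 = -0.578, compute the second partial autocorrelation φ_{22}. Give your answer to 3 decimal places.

-0.599

φ_{22} = (r_2 − r_1²) / (1 − r_1²)
r_1² = (-0.114)² = 0.012996
Numerator = -0.578 − 0.0130 = -0.5910; denominator = 1 − 0.0130 = 0.9870
φ_{22} = -0.5910 / 0.9870 = -0.599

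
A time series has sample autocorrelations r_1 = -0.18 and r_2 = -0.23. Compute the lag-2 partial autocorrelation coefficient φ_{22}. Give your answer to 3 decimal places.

φ_{22} = (r_2 − r_1²) / (1 − r_1²)
r_1² = (-0.18)² = 0.0324
Numerator = -0.23 − 0.0324 = -0.2624; denominator = 1 − 0.0324 = 0.9676
φ_{22} = -0.2624 / 0.9676 = -0.271

-0.271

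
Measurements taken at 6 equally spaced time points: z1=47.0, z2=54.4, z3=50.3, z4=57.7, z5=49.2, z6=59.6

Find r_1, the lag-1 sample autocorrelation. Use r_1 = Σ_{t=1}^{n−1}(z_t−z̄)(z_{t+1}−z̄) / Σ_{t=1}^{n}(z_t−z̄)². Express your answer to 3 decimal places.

-0.541

Mean z̄ = (47.0 + 54.4 + 50.3 + 57.7 + 49.2 + 59.6)/6 = 53.0333
Deviations from mean: -6.0333, 1.3667, -2.7333, 4.6667, -3.8333, 6.5667
Numerator Σ_{t=1}^{5}(z_t−z̄)(z_{t+1}−z̄) = -67.7978
Denominator Σ(z_t−z̄)² = 125.3333
r_1 = -67.7978 / 125.3333 = -0.541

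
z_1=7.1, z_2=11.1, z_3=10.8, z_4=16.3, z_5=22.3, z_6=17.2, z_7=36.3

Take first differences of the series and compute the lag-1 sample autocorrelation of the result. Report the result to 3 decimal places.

-0.457

First differences Δz: 4.0, -0.3, 5.5, 6.0, -5.1, 19.1
Mean of differences = 4.8667
Numerator Σ(Δz_t−Δz̄)(Δz_{t+1}−Δz̄) = -151.2311
Denominator Σ(Δz_t−Δz̄)² = 331.0533
r_1(Δz) = -151.2311 / 331.0533 = -0.457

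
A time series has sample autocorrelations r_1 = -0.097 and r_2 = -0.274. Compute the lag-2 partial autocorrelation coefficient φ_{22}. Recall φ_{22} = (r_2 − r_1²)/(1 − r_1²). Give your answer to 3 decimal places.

φ_{22} = (r_2 − r_1²) / (1 − r_1²)
r_1² = (-0.097)² = 0.009409
Numerator = -0.274 − 0.0094 = -0.2834; denominator = 1 − 0.0094 = 0.9906
φ_{22} = -0.2834 / 0.9906 = -0.286

-0.286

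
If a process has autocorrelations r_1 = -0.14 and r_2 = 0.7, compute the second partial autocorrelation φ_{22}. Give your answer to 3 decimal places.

0.694

φ_{22} = (r_2 − r_1²) / (1 − r_1²)
r_1² = (-0.14)² = 0.0196
Numerator = 0.7 − 0.0196 = 0.6804; denominator = 1 − 0.0196 = 0.9804
φ_{22} = 0.6804 / 0.9804 = 0.694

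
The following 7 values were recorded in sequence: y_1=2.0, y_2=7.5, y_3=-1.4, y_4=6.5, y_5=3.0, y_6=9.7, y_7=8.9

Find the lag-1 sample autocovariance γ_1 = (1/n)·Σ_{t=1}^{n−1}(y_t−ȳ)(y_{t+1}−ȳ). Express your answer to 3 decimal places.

Mean ȳ = (2.0 + 7.5 − 1.4 + 6.5 + 3.0 + 9.7 + 8.9)/7 = 5.1714
Σ_{t=1}^{6}(y_t−ȳ)(y_{t+1}−ȳ) = -27.2508
γ_1 = -27.2508 / 7 = -3.893

-3.893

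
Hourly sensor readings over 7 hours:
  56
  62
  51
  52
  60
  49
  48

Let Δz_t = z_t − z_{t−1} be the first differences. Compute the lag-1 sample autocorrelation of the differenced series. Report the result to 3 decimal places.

-0.495

First differences Δz: 6, -11, 1, 8, -11, -1
Mean of differences = -1.3333
Numerator Σ(Δz_t−Δz̄)(Δz_{t+1}−Δz̄) = -165.1111
Denominator Σ(Δz_t−Δz̄)² = 333.3333
r_1(Δz) = -165.1111 / 333.3333 = -0.495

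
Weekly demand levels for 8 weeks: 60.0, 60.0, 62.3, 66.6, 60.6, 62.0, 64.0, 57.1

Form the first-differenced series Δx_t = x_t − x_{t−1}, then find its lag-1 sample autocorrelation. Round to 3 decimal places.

First differences Δx: 0.0, 2.3, 4.3, -6.0, 1.4, 2.0, -6.9
Mean of differences = -0.4143
Numerator Σ(Δx_t−Δx̄)(Δx_{t+1}−Δx̄) = -33.8245
Denominator Σ(Δx_t−Δx̄)² = 112.1486
r_1(Δx) = -33.8245 / 112.1486 = -0.302

-0.302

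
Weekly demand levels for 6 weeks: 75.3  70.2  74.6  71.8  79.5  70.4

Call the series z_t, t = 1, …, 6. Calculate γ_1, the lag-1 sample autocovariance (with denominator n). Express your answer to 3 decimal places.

Mean z̄ = (75.3 + 70.2 + 74.6 + 71.8 + 79.5 + 70.4)/6 = 73.6333
Deviations: 1.6667, -3.4333, 0.9667, -1.8333, 5.8667, -3.2333
Σ_{t=1}^{5}(z_t−z̄)(z_{t+1}−z̄) = -40.5378
γ_1 = -40.5378 / 6 = -6.756

-6.756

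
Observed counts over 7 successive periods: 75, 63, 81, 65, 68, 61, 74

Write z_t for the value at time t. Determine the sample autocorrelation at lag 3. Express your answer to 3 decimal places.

-0.415

Mean z̄ = (75 + 63 + 81 + 65 + 68 + 61 + 74)/7 = 69.5714
Σ(z_t−z̄)(z_{t+3}−z̄) = (-24.8163) + (10.3265) + (-97.9592) + (-20.2449) = -132.6939
Denominator Σ(z_t−z̄)² = 319.7143
r_3 = -132.6939 / 319.7143 = -0.415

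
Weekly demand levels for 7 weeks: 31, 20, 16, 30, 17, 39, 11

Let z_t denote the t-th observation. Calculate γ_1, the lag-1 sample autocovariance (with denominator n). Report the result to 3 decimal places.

Mean z̄ = (31 + 20 + 16 + 30 + 17 + 39 + 11)/7 = 23.4286
Deviations: 7.5714, -3.4286, -7.4286, 6.5714, -6.4286, 15.5714, -12.4286
Σ_{t=1}^{6}(z_t−z̄)(z_{t+1}−z̄) = -385.1837
γ_1 = -385.1837 / 7 = -55.026

-55.026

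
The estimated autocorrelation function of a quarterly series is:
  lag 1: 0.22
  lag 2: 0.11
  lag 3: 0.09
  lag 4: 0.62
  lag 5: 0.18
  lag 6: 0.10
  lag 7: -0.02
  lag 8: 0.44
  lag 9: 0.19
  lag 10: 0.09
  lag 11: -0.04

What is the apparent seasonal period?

The largest autocorrelation is r_4 = 0.62, with a weaker echo at lag 8 (0.44); the remaining lags stay at or below 0.22. The elevated value at lag 1 (0.22), dropping to 0.11 at lag 2, reflects decaying short-term dependence rather than seasonality.
The dominant spike at lag 4 indicates a seasonal period of 4.

4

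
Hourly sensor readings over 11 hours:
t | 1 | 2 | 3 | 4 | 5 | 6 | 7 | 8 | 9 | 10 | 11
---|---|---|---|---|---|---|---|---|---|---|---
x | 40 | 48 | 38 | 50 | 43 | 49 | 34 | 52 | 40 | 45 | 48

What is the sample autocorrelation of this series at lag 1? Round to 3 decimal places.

-0.766

Mean x̄ = (40 + 48 + 38 + 50 + 43 + 49 + 34 + 52 + 40 + 45 + 48)/11 = 44.2727
Numerator Σ_{t=1}^{10}(x_t−x̄)(x_{t+1}−x̄) = -249.8926
Denominator Σ(x_t−x̄)² = 326.1818
r_1 = -249.8926 / 326.1818 = -0.766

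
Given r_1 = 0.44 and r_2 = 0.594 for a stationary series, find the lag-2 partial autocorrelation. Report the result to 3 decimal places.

φ_{22} = (r_2 − r_1²) / (1 − r_1²)
r_1² = (0.44)² = 0.1936
Numerator = 0.594 − 0.1936 = 0.4004; denominator = 1 − 0.1936 = 0.8064
φ_{22} = 0.4004 / 0.8064 = 0.497

0.497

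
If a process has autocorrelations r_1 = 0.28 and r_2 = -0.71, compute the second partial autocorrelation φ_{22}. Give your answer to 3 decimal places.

-0.855

φ_{22} = (r_2 − r_1²) / (1 − r_1²)
r_1² = (0.28)² = 0.0784
Numerator = -0.71 − 0.0784 = -0.7884; denominator = 1 − 0.0784 = 0.9216
φ_{22} = -0.7884 / 0.9216 = -0.855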